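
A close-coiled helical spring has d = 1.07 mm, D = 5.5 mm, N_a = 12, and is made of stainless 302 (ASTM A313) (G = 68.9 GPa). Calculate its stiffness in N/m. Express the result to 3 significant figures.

k = Gd⁴/(8D³N_a) = (68.9×10³ × 1.07⁴) / (8 × 5.5³ × 12)
  = 90313.8 / 15972 = 5.6545 N/mm = 5654.5 N/m

5650 N/m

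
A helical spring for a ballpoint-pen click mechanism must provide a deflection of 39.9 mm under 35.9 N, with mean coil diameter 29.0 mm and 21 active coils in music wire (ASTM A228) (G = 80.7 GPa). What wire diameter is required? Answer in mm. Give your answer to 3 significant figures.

Required rate k = F/δ = 35.9/39.9 = 0.89975 N/mm
d = (8D³N_a·k / G)^(1/4) = (8·29.0³·21·0.89975 / (80.7×10³))^0.25
  = (45.683)^0.25 = 2.5998 mm

2.60 mm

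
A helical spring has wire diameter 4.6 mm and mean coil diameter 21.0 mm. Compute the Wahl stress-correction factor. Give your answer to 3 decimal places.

1.345

C = D/d = 21.0/4.6 = 4.5652
K_W = (4C−1)/(4C−4) + 0.615/C = 17.261/14.261 + 0.1347 = 1.3451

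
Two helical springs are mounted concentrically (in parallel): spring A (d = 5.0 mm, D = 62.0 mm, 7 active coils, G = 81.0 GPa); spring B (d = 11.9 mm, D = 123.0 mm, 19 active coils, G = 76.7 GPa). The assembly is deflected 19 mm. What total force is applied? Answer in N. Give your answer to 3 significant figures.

k_A = Gd⁴/(8D³N_a) = (81.0×10³)(5.0⁴)/(8·62.0³·7) = 3.7932 N/mm
k_B = Gd⁴/(8D³N_a) = (76.7×10³)(11.9⁴)/(8·123.0³·19) = 5.4378 N/mm
Parallel: k_eq = 3.7932 + 5.4378 = 9.231 N/mm
F = k_eq·δ = 9.231·19 = 175.39 N

175 N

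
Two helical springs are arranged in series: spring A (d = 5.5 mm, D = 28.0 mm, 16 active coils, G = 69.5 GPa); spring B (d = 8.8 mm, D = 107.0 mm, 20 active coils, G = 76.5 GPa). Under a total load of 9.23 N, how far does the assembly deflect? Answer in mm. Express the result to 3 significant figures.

k_A = Gd⁴/(8D³N_a) = (69.5×10³)(5.5⁴)/(8·28.0³·16) = 22.633 N/mm
k_B = Gd⁴/(8D³N_a) = (76.5×10³)(8.8⁴)/(8·107.0³·20) = 2.3406 N/mm
Series: 1/k_eq = 1/22.633 + 1/2.3406 = 0.47143; k_eq = 2.1212 N/mm
δ = F/k_eq = 9.23/2.1212 = 4.3513 mm

4.35 mm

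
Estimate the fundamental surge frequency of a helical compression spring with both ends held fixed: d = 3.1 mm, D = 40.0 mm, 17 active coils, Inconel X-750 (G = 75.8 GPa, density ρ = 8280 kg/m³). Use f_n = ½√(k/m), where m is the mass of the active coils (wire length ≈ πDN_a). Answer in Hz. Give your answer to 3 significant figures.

38.8 Hz

k = Gd⁴/(8D³N_a) = (75.8×10³)(3.1⁴)/(8·40.0³·17) = 0.80426 N/mm = 804.26 N/m
Wire length L = πDN_a = π·40.0·17 = 2136.3 mm
m = ρ·(πd²/4)·L = 8280 × 7.5477×10⁻⁶ m² × 2.1363 m = 0.13351 kg
f_n = ½√(k/m) = 0.5·√(804.26/0.13351) = 0.5·√(6024.1) = 38.808 Hz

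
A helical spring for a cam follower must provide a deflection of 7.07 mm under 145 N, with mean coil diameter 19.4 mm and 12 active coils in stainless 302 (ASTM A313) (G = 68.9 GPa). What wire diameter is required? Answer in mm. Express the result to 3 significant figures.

3.80 mm

Required rate k = F/δ = 145/7.07 = 20.509 N/mm
d = (8D³N_a·k / G)^(1/4) = (8·19.4³·12·20.509 / (68.9×10³))^0.25
  = (208.64)^0.25 = 3.8006 mm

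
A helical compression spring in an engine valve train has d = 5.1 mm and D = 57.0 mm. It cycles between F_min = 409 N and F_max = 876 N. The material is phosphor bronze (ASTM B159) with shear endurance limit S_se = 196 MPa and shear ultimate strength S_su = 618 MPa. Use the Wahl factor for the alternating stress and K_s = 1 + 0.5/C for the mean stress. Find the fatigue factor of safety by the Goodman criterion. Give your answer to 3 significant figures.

0.376

C = D/d = 57.0/5.1 = 11.1765; K_W = (4C−1)/(4C−4)+0.615/C = 1.1287; K_s = 1+0.5/C = 1.0447
F_a = (F_max−F_min)/2 = 233.5 N; F_m = (F_max+F_min)/2 = 642.5 N
τ_a = K_W·8F_aD/(πd³) = 1.1287 × 255.5 = 288.39 MPa
τ_m = K_s·8F_mD/(πd³) = 1.0447 × 703.04 = 734.49 MPa
Goodman: 1/n_f = τ_a/S_se + τ_m/S_su = 288.39/196 + 734.49/618 = 1.47138 + 1.18849 = 2.6599
n_f = 1/2.6599 = 0.376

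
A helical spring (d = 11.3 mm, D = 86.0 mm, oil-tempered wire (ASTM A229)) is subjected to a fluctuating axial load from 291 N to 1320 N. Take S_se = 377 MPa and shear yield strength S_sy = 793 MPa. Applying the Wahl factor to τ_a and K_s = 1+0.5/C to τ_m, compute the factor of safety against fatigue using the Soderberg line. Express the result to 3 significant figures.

2.43

C = D/d = 86.0/11.3 = 7.6106; K_W = (4C−1)/(4C−4)+0.615/C = 1.1943; K_s = 1+0.5/C = 1.0657
F_a = (F_max−F_min)/2 = 514.5 N; F_m = (F_max+F_min)/2 = 805.5 N
τ_a = K_W·8F_aD/(πd³) = 1.1943 × 78.089 = 93.258 MPa
τ_m = K_s·8F_mD/(πd³) = 1.0657 × 122.26 = 130.29 MPa
Soderberg: 1/n_f = τ_a/S_se + τ_m/S_sy = 93.258/377 + 130.29/793 = 0.24737 + 0.16430 = 0.41167
n_f = 1/0.41167 = 2.429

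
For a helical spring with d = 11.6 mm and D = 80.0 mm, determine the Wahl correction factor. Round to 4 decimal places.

C = D/d = 80.0/11.6 = 6.8966
K_W = (4C−1)/(4C−4) + 0.615/C = 26.586/23.586 + 0.0892 = 1.2164

1.2164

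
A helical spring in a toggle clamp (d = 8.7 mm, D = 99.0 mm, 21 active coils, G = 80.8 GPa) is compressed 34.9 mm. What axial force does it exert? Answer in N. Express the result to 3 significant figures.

k = Gd⁴/(8D³N_a) = (80.8×10³)(8.7⁴)/(8·99.0³·21) = 2.8397 N/mm
F = k·δ = 2.8397 × 34.9 = 99.106 N

99.1 N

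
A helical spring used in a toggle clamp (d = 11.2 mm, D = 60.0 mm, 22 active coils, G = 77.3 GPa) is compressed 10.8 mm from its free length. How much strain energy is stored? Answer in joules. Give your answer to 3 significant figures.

k = Gd⁴/(8D³N_a) = (77.3×10³)(11.2⁴)/(8·60.0³·22) = 31.995 N/mm
U = ½kδ² = 0.5 × 31.995 × 10.8² = 1866 N·mm = 1.866 J

1.87 J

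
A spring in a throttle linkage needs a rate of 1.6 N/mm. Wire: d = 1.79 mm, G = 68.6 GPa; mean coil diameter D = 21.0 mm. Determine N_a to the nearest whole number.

N_a = Gd⁴/(8D³k) = (68.6×10³ × 1.79⁴)/(8 × 21.0³ × 1.6)
    = 704265 / 118541 = 5.941 → 6 coils

6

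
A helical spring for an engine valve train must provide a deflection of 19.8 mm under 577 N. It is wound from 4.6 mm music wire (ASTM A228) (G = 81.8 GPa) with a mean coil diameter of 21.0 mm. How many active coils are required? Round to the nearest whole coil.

Required rate k = F/δ = 577/19.8 = 29.141 N/mm
N_a = Gd⁴/(8D³k) = (81.8×10³ × 4.6⁴)/(8 × 21.0³ × 29.141)
    = 3.66256e+07 / 2.15903e+06 = 16.96 → 17 coils

17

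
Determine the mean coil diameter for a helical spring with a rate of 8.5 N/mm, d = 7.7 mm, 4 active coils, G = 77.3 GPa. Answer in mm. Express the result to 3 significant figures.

100 mm

D = (Gd⁴/(8N_a·k))^(1/3) = (77.3×10³·7.7⁴/(8·4·8.5))^(1/3)
  = (999018)^(1/3) = 99.9673 mm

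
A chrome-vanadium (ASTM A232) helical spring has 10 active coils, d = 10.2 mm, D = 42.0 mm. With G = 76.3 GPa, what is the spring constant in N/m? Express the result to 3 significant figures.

k = Gd⁴/(8D³N_a) = (76.3×10³ × 10.2⁴) / (8 × 42.0³ × 10)
  = 8.25896e+08 / 5.92704e+06 = 139.34 N/mm = 1.3934e+05 N/m

139000 N/m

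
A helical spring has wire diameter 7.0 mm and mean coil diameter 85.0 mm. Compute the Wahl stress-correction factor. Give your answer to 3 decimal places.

C = D/d = 85.0/7.0 = 12.1429
K_W = (4C−1)/(4C−4) + 0.615/C = 47.571/44.571 + 0.0506 = 1.1180

1.118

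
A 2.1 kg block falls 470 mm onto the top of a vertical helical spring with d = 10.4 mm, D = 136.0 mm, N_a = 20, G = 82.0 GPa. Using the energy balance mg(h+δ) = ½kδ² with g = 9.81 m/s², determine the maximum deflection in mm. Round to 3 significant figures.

99.2 mm

k = Gd⁴/(8D³N_a) = (82.0×10³)(10.4⁴)/(8·136.0³·20) = 2.3835 N/mm
W = mg = 2.1 × 9.81 = 20.601 N
½kδ² − Wδ − Wh = 0 → δ = (W + √(W² + 2kWh))/k
δ = (20.601 + √(424.4 + 46155.8))/2.3835 = (20.601 + 215.82)/2.3835 = 99.194 mm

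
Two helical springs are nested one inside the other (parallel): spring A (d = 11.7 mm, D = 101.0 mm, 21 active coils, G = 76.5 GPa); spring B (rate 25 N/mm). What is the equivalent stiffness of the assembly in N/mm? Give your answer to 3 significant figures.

33.3 N/mm

k_A = Gd⁴/(8D³N_a) = (76.5×10³)(11.7⁴)/(8·101.0³·21) = 8.2819 N/mm
Parallel: k_eq = 8.2819 + 25 = 33.282 N/mm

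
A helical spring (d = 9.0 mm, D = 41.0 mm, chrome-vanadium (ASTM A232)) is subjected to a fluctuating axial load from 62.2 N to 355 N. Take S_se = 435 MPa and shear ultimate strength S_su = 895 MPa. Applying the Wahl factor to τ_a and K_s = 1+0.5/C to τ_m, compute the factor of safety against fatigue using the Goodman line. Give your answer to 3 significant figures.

C = D/d = 41.0/9.0 = 4.5556; K_W = (4C−1)/(4C−4)+0.615/C = 1.3459; K_s = 1+0.5/C = 1.1098
F_a = (F_max−F_min)/2 = 146.4 N; F_m = (F_max+F_min)/2 = 208.6 N
τ_a = K_W·8F_aD/(πd³) = 1.3459 × 20.967 = 28.22 MPa
τ_m = K_s·8F_mD/(πd³) = 1.1098 × 29.875 = 33.154 MPa
Goodman: 1/n_f = τ_a/S_se + τ_m/S_su = 28.22/435 + 33.154/895 = 0.06487 + 0.03704 = 0.10192
n_f = 1/0.10192 = 9.812

9.81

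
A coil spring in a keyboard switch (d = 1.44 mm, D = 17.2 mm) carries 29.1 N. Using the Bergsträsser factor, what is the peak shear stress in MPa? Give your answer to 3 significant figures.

Spring index C = D/d = 17.2/1.44 = 11.9444
K_B = (4C+2)/(4C−3) = 49.778/44.778 = 1.1117
τ₀ = 8FD/(πd³) = 8·29.1·17.2/(π·1.44³) = 4004.16/9.3807 = 426.85 MPa
τ_max = K·τ₀ = 1.1117 × 426.85 = 474.51 MPa

475 MPa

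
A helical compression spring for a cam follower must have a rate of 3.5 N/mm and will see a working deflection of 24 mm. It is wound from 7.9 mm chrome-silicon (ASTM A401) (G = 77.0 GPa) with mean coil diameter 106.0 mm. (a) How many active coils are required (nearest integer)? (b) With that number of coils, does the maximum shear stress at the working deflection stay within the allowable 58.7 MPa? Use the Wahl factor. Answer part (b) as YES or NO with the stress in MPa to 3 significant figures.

(a) 9 coils; (b) YES, τ_max = 50.8 MPa

N_a = Gd⁴/(8D³k) = (77.0×10³)(7.9⁴)/(8·106.0³·3.5) = 8.993 → N_a = 9
Actual rate k = Gd⁴/(8D³·9) = 3.4974 N/mm
Working load F = kδ = 3.4974·24 = 83.938 N
C = 106.0/7.9 = 13.4177; K_W = (4C−1)/(4C−4)+0.615/C = 1.1062
τ_max = K_W·8FD/(πd³) = 1.1062·45.954 = 50.836 MPa
τ_max ≤ 58.7 MPa → acceptable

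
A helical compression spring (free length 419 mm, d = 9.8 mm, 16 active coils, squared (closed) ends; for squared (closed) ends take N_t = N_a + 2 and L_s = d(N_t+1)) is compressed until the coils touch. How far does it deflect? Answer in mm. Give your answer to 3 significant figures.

233 mm

N_t = 18; L_s = 9.8·19 = 186.2 mm
δ_solid = L₀ − L_s = 419 − 186.2 = 232.8 mm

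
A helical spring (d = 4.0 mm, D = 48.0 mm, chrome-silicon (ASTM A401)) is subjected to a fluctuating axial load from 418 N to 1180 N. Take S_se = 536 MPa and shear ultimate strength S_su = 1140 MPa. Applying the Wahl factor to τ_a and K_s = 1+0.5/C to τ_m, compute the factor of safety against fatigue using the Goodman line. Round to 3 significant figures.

0.343

C = D/d = 48.0/4.0 = 12.0000; K_W = (4C−1)/(4C−4)+0.615/C = 1.1194; K_s = 1+0.5/C = 1.0417
F_a = (F_max−F_min)/2 = 381 N; F_m = (F_max+F_min)/2 = 799 N
τ_a = K_W·8F_aD/(πd³) = 1.1194 × 727.66 = 814.56 MPa
τ_m = K_s·8F_mD/(πd³) = 1.0417 × 1526 = 1589.6 MPa
Goodman: 1/n_f = τ_a/S_se + τ_m/S_su = 814.56/536 + 1589.6/1140 = 1.51970 + 1.39435 = 2.9141
n_f = 1/2.9141 = 0.3432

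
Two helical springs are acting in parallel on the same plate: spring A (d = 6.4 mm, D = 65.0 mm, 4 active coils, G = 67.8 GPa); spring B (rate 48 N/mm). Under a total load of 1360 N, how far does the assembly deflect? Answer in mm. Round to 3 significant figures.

k_A = Gd⁴/(8D³N_a) = (67.8×10³)(6.4⁴)/(8·65.0³·4) = 12.944 N/mm
Parallel: k_eq = 12.944 + 48 = 60.944 N/mm
δ = F/k_eq = 1360/60.944 = 22.316 mm

22.3 mm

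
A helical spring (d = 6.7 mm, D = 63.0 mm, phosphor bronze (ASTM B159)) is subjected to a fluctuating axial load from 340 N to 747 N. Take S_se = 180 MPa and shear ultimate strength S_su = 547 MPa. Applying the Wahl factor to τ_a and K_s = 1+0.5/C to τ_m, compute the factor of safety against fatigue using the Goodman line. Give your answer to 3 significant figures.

0.797

C = D/d = 63.0/6.7 = 9.4030; K_W = (4C−1)/(4C−4)+0.615/C = 1.1547; K_s = 1+0.5/C = 1.0532
F_a = (F_max−F_min)/2 = 203.5 N; F_m = (F_max+F_min)/2 = 543.5 N
τ_a = K_W·8F_aD/(πd³) = 1.1547 × 108.55 = 125.34 MPa
τ_m = K_s·8F_mD/(πd³) = 1.0532 × 289.91 = 305.32 MPa
Goodman: 1/n_f = τ_a/S_se + τ_m/S_su = 125.34/180 + 305.32/547 = 0.69631 + 0.55817 = 1.2545
n_f = 1/1.2545 = 0.7971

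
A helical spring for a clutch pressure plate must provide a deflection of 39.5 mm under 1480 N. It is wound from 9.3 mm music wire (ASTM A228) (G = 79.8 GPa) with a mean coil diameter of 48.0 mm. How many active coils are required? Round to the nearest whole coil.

18

Required rate k = F/δ = 1480/39.5 = 37.468 N/mm
N_a = Gd⁴/(8D³k) = (79.8×10³ × 9.3⁴)/(8 × 48.0³ × 37.468)
    = 5.96946e+08 / 3.31496e+07 = 18.01 → 18 coils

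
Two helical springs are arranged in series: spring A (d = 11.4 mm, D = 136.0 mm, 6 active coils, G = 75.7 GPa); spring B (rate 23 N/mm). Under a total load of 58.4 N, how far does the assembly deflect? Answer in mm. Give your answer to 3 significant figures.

8.05 mm

k_A = Gd⁴/(8D³N_a) = (75.7×10³)(11.4⁴)/(8·136.0³·6) = 10.589 N/mm
Series: 1/k_eq = 1/10.589 + 1/23 = 0.13792; k_eq = 7.2508 N/mm
δ = F/k_eq = 58.4/7.2508 = 8.0543 mm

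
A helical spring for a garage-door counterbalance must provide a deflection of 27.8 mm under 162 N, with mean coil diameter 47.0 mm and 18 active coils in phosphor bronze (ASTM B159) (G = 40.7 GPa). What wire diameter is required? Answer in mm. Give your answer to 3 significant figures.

Required rate k = F/δ = 162/27.8 = 5.8273 N/mm
d = (8D³N_a·k / G)^(1/4) = (8·47.0³·18·5.8273 / (40.7×10³))^0.25
  = (2140.6)^0.25 = 6.8019 mm

6.80 mm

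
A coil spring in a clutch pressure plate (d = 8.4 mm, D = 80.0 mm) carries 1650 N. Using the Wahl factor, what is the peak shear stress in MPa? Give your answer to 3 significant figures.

654 MPa

Spring index C = D/d = 80.0/8.4 = 9.5238
K_W = (4C−1)/(4C−4) + 0.615/C = 37.095/34.095 + 0.0646 = 1.1526
τ₀ = 8FD/(πd³) = 8·1650·80.0/(π·8.4³) = 1.056e+06/1862 = 567.12 MPa
τ_max = K·τ₀ = 1.1526 × 567.12 = 653.64 MPa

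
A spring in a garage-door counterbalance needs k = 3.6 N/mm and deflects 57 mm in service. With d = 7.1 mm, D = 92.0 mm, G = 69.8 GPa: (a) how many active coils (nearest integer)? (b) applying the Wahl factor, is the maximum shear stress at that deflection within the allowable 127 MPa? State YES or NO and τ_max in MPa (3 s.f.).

N_a = Gd⁴/(8D³k) = (69.8×10³)(7.1⁴)/(8·92.0³·3.6) = 7.909 → N_a = 8
Actual rate k = Gd⁴/(8D³·8) = 3.5591 N/mm
Working load F = kδ = 3.5591·57 = 202.87 N
C = 92.0/7.1 = 12.9577; K_W = (4C−1)/(4C−4)+0.615/C = 1.1102
τ_max = K_W·8FD/(πd³) = 1.1102·132.79 = 147.42 MPa
τ_max > 127 MPa → exceeds allowable

(a) 8 coils; (b) NO, τ_max = 147 MPa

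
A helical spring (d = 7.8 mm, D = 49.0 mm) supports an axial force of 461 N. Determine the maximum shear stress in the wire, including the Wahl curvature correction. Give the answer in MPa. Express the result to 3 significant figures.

150 MPa

Spring index C = D/d = 49.0/7.8 = 6.2821
K_W = (4C−1)/(4C−4) + 0.615/C = 24.128/21.128 + 0.0979 = 1.2399
τ₀ = 8FD/(πd³) = 8·461·49.0/(π·7.8³) = 180712/1490.8 = 121.21 MPa
τ_max = K·τ₀ = 1.2399 × 121.21 = 150.29 MPa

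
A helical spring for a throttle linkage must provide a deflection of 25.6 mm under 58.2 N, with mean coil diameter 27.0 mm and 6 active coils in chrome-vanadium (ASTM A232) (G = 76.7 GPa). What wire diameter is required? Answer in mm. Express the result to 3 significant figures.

Required rate k = F/δ = 58.2/25.6 = 2.2734 N/mm
d = (8D³N_a·k / G)^(1/4) = (8·27.0³·6·2.2734 / (76.7×10³))^0.25
  = (28.004)^0.25 = 2.3004 mm

2.30 mm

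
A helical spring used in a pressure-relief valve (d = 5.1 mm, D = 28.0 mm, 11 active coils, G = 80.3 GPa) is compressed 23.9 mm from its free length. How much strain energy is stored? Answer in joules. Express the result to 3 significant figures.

8.03 J

k = Gd⁴/(8D³N_a) = (80.3×10³)(5.1⁴)/(8·28.0³·11) = 28.122 N/mm
U = ½kδ² = 0.5 × 28.122 × 23.9² = 8031.7 N·mm = 8.0317 J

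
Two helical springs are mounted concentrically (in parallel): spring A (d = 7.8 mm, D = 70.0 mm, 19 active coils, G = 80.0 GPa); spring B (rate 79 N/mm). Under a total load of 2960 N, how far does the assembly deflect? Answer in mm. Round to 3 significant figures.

k_A = Gd⁴/(8D³N_a) = (80.0×10³)(7.8⁴)/(8·70.0³·19) = 5.6798 N/mm
Parallel: k_eq = 5.6798 + 79 = 84.68 N/mm
δ = F/k_eq = 2960/84.68 = 34.955 mm

35.0 mm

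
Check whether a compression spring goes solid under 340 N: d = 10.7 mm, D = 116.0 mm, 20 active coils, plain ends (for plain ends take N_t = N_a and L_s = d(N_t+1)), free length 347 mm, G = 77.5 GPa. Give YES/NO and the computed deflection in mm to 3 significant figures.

k = Gd⁴/(8D³N_a) = (77.5×10³)(10.7⁴)/(8·116.0³·20) = 4.0676 N/mm
N_t = 20; L_s = 10.7·21 = 224.7 mm; δ_solid = L₀ − L_s = 347 − 224.7 = 122.3 mm
δ = F/k = 340/4.0676 = 83.586 mm
δ < δ_solid → spring does not go solid

NO, δ = 83.6 mm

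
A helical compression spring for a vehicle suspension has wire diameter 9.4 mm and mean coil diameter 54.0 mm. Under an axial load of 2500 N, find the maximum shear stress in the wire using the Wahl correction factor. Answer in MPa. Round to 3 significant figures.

524 MPa

Spring index C = D/d = 54.0/9.4 = 5.7447
K_W = (4C−1)/(4C−4) + 0.615/C = 21.979/18.979 + 0.1071 = 1.2651
τ₀ = 8FD/(πd³) = 8·2500·54.0/(π·9.4³) = 1.08e+06/2609.4 = 413.9 MPa
τ_max = K·τ₀ = 1.2651 × 413.9 = 523.63 MPa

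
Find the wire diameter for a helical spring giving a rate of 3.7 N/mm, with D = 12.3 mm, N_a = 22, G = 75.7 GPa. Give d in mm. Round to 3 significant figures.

2.00 mm

d = (8D³N_a·k / G)^(1/4) = (8·12.3³·22·3.7 / (75.7×10³))^0.25
  = (16.008)^0.25 = 2.0002 mm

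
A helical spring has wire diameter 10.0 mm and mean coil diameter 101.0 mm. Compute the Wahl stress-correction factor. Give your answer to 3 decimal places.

C = D/d = 101.0/10.0 = 10.1000
K_W = (4C−1)/(4C−4) + 0.615/C = 39.400/36.400 + 0.0609 = 1.1433

1.143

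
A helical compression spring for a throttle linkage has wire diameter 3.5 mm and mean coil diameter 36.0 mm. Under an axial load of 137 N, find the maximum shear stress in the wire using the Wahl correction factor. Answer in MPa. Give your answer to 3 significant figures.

Spring index C = D/d = 36.0/3.5 = 10.2857
K_W = (4C−1)/(4C−4) + 0.615/C = 40.143/37.143 + 0.0598 = 1.1406
τ₀ = 8FD/(πd³) = 8·137·36.0/(π·3.5³) = 39456/134.7 = 292.93 MPa
τ_max = K·τ₀ = 1.1406 × 292.93 = 334.1 MPa

334 MPa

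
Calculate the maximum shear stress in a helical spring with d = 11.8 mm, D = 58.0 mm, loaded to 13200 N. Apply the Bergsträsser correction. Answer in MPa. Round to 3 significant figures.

Spring index C = D/d = 58.0/11.8 = 4.9153
K_B = (4C+2)/(4C−3) = 21.661/16.661 = 1.3001
τ₀ = 8FD/(πd³) = 8·13200·58.0/(π·11.8³) = 6.1248e+06/5161.7 = 1186.6 MPa
τ_max = K·τ₀ = 1.3001 × 1186.6 = 1542.7 MPa

1540 MPa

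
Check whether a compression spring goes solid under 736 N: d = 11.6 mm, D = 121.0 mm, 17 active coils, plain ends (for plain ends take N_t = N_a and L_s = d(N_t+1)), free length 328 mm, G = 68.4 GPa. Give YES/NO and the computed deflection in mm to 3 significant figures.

YES, δ = 143 mm

k = Gd⁴/(8D³N_a) = (68.4×10³)(11.6⁴)/(8·121.0³·17) = 5.1404 N/mm
N_t = 17; L_s = 11.6·18 = 208.8 mm; δ_solid = L₀ − L_s = 328 − 208.8 = 119.2 mm
δ = F/k = 736/5.1404 = 143.18 mm
δ ≥ δ_solid → spring goes solid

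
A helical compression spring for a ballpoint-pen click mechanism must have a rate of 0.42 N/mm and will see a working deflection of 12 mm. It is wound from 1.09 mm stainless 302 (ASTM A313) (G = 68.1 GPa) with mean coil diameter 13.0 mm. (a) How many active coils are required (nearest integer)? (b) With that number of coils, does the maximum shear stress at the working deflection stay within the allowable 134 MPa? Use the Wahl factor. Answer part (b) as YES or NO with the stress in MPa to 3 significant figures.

N_a = Gd⁴/(8D³k) = (68.1×10³)(1.09⁴)/(8·13.0³·0.42) = 13.02 → N_a = 13
Actual rate k = Gd⁴/(8D³·13) = 0.42072 N/mm
Working load F = kδ = 0.42072·12 = 5.0486 N
C = 13.0/1.09 = 11.9266; K_W = (4C−1)/(4C−4)+0.615/C = 1.1202
τ_max = K_W·8FD/(πd³) = 1.1202·129.06 = 144.57 MPa
τ_max > 134 MPa → exceeds allowable

(a) 13 coils; (b) NO, τ_max = 145 MPa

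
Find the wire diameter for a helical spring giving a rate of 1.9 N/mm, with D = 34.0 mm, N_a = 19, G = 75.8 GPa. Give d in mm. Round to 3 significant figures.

d = (8D³N_a·k / G)^(1/4) = (8·34.0³·19·1.9 / (75.8×10³))^0.25
  = (149.75)^0.25 = 3.4982 mm

3.50 mm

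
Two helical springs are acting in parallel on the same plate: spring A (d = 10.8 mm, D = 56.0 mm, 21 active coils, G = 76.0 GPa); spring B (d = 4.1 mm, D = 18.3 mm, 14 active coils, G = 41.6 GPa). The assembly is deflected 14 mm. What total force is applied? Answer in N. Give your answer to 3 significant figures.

730 N

k_A = Gd⁴/(8D³N_a) = (76.0×10³)(10.8⁴)/(8·56.0³·21) = 35.046 N/mm
k_B = Gd⁴/(8D³N_a) = (41.6×10³)(4.1⁴)/(8·18.3³·14) = 17.126 N/mm
Parallel: k_eq = 35.046 + 17.126 = 52.172 N/mm
F = k_eq·δ = 52.172·14 = 730.41 N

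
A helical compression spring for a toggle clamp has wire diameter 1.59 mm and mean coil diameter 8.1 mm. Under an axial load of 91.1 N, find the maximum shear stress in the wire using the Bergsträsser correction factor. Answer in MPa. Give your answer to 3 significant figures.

602 MPa

Spring index C = D/d = 8.1/1.59 = 5.0943
K_B = (4C+2)/(4C−3) = 22.377/17.377 = 1.2877
τ₀ = 8FD/(πd³) = 8·91.1·8.1/(π·1.59³) = 5903.28/12.628 = 467.47 MPa
τ_max = K·τ₀ = 1.2877 × 467.47 = 601.97 MPa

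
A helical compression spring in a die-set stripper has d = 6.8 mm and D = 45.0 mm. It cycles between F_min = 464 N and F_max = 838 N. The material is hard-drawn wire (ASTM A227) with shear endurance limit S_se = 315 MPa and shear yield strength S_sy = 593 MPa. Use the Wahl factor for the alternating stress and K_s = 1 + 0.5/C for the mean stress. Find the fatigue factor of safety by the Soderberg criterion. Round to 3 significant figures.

C = D/d = 45.0/6.8 = 6.6176; K_W = (4C−1)/(4C−4)+0.615/C = 1.2264; K_s = 1+0.5/C = 1.0756
F_a = (F_max−F_min)/2 = 187 N; F_m = (F_max+F_min)/2 = 651 N
τ_a = K_W·8F_aD/(πd³) = 1.2264 × 68.15 = 83.582 MPa
τ_m = K_s·8F_mD/(πd³) = 1.0756 × 237.25 = 255.18 MPa
Soderberg: 1/n_f = τ_a/S_se + τ_m/S_sy = 83.582/315 + 255.18/593 = 0.26534 + 0.43031 = 0.69565
n_f = 1/0.69565 = 1.437

1.44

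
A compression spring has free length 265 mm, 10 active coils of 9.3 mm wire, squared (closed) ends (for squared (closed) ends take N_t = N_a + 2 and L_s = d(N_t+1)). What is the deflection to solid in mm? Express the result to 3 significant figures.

144 mm

N_t = 12; L_s = 9.3·13 = 120.9 mm
δ_solid = L₀ − L_s = 265 − 120.9 = 144.1 mm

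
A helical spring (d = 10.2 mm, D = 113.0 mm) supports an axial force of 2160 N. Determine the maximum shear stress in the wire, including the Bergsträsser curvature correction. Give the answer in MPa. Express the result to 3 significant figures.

Spring index C = D/d = 113.0/10.2 = 11.0784
K_B = (4C+2)/(4C−3) = 46.314/41.314 = 1.1210
τ₀ = 8FD/(πd³) = 8·2160·113.0/(π·10.2³) = 1.95264e+06/3333.9 = 585.7 MPa
τ_max = K·τ₀ = 1.1210 × 585.7 = 656.58 MPa

657 MPa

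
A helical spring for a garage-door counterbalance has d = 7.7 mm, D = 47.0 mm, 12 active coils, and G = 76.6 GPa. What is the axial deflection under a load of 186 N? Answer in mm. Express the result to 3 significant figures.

k = Gd⁴/(8D³N_a) = (76.6×10³)(7.7⁴)/(8·47.0³·12) = 27.016 N/mm
δ = F/k = 186 / 27.016 = 6.8847 mm

6.88 mm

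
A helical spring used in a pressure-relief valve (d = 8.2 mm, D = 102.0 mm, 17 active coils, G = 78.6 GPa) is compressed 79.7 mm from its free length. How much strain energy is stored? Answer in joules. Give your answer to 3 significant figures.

7.82 J

k = Gd⁴/(8D³N_a) = (78.6×10³)(8.2⁴)/(8·102.0³·17) = 2.4623 N/mm
U = ½kδ² = 0.5 × 2.4623 × 79.7² = 7820.3 N·mm = 7.8203 J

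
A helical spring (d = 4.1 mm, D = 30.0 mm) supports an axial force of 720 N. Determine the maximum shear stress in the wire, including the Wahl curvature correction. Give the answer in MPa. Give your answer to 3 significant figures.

960 MPa

Spring index C = D/d = 30.0/4.1 = 7.3171
K_W = (4C−1)/(4C−4) + 0.615/C = 28.268/25.268 + 0.0840 = 1.2028
τ₀ = 8FD/(πd³) = 8·720·30.0/(π·4.1³) = 172800/216.52 = 798.07 MPa
τ_max = K·τ₀ = 1.2028 × 798.07 = 959.9 MPa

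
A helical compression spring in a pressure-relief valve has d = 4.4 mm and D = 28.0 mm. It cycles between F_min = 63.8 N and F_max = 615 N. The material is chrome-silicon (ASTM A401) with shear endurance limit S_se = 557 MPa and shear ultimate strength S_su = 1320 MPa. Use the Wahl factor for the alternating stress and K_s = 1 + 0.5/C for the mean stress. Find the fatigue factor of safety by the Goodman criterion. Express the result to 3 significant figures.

1.34

C = D/d = 28.0/4.4 = 6.3636; K_W = (4C−1)/(4C−4)+0.615/C = 1.2365; K_s = 1+0.5/C = 1.0786
F_a = (F_max−F_min)/2 = 275.6 N; F_m = (F_max+F_min)/2 = 339.4 N
τ_a = K_W·8F_aD/(πd³) = 1.2365 × 230.68 = 285.24 MPa
τ_m = K_s·8F_mD/(πd³) = 1.0786 × 284.09 = 306.41 MPa
Goodman: 1/n_f = τ_a/S_se + τ_m/S_su = 285.24/557 + 306.41/1320 = 0.51209 + 0.23213 = 0.74422
n_f = 1/0.74422 = 1.344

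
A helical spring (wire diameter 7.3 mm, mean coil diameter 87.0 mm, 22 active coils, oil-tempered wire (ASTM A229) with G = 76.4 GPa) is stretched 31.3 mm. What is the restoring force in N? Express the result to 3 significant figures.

k = Gd⁴/(8D³N_a) = (76.4×10³)(7.3⁴)/(8·87.0³·22) = 1.872 N/mm
F = k·δ = 1.872 × 31.3 = 58.595 N

58.6 N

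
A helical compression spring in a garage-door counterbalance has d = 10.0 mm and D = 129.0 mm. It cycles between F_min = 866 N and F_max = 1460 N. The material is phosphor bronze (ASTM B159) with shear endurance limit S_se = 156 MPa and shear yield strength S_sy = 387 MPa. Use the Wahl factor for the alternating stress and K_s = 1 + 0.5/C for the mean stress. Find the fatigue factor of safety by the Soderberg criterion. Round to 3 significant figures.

C = D/d = 129.0/10.0 = 12.9000; K_W = (4C−1)/(4C−4)+0.615/C = 1.1107; K_s = 1+0.5/C = 1.0388
F_a = (F_max−F_min)/2 = 297 N; F_m = (F_max+F_min)/2 = 1163 N
τ_a = K_W·8F_aD/(πd³) = 1.1107 × 97.563 = 108.36 MPa
τ_m = K_s·8F_mD/(πd³) = 1.0388 × 382.04 = 396.85 MPa
Soderberg: 1/n_f = τ_a/S_se + τ_m/S_sy = 108.36/156 + 396.85/387 = 0.69464 + 1.02545 = 1.7201
n_f = 1/1.7201 = 0.5814

0.581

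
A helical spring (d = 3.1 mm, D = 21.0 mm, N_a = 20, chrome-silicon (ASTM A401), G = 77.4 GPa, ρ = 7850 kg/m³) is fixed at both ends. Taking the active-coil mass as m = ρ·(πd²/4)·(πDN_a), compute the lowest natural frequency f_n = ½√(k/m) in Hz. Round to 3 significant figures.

124 Hz

k = Gd⁴/(8D³N_a) = (77.4×10³)(3.1⁴)/(8·21.0³·20) = 4.824 N/mm = 4824 N/m
Wire length L = πDN_a = π·21.0·20 = 1319.5 mm
m = ρ·(πd²/4)·L = 7850 × 7.5477×10⁻⁶ m² × 1.3195 m = 0.078178 kg
f_n = ½√(k/m) = 0.5·√(4824/0.078178) = 0.5·√(61706) = 124.2 Hz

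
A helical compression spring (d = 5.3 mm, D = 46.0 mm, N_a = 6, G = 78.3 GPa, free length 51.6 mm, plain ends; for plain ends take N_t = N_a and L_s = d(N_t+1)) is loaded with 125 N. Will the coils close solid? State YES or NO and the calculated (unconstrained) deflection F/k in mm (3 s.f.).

NO, δ = 9.45 mm

k = Gd⁴/(8D³N_a) = (78.3×10³)(5.3⁴)/(8·46.0³·6) = 13.224 N/mm
N_t = 6; L_s = 5.3·7 = 37.1 mm; δ_solid = L₀ − L_s = 51.6 − 37.1 = 14.5 mm
δ = F/k = 125/13.224 = 9.4528 mm
δ < δ_solid → spring does not go solid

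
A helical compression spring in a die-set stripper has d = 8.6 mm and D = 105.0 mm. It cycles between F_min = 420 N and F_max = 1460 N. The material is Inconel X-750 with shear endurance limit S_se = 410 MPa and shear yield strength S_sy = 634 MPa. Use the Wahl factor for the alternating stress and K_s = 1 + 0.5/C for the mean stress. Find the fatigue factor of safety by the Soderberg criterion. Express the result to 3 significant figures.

C = D/d = 105.0/8.6 = 12.2093; K_W = (4C−1)/(4C−4)+0.615/C = 1.1173; K_s = 1+0.5/C = 1.0410
F_a = (F_max−F_min)/2 = 520 N; F_m = (F_max+F_min)/2 = 940 N
τ_a = K_W·8F_aD/(πd³) = 1.1173 × 218.59 = 244.23 MPa
τ_m = K_s·8F_mD/(πd³) = 1.0410 × 395.15 = 411.33 MPa
Soderberg: 1/n_f = τ_a/S_se + τ_m/S_sy = 244.23/410 + 411.33/634 = 0.59568 + 0.64879 = 1.2445
n_f = 1/1.2445 = 0.8036

0.804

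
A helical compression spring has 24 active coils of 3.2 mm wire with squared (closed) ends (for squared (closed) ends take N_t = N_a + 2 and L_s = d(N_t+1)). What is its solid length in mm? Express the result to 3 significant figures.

86.4 mm

squared (closed) ends: N_t = N_a + 2 = 24 + 2 = 26
L_s = d·(N_t+1) = 3.2 × 27 = 86.4 mm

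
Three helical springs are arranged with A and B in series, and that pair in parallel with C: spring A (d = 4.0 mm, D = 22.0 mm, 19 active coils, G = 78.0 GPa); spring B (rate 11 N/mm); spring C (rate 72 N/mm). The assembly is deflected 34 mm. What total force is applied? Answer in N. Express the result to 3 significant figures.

k_A = Gd⁴/(8D³N_a) = (78.0×10³)(4.0⁴)/(8·22.0³·19) = 12.337 N/mm
Springs A,B series: k_AB = 1/(1/12.337+1/11) = 5.8152 N/mm; parallel with C: k_eq = 5.8152+72 = 77.815 N/mm
F = k_eq·δ = 77.815·34 = 2645.7 N

2650 N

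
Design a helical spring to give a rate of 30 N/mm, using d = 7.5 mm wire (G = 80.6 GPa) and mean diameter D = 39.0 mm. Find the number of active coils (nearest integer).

N_a = Gd⁴/(8D³k) = (80.6×10³ × 7.5⁴)/(8 × 39.0³ × 30)
    = 2.55023e+08 / 1.42366e+07 = 17.91 → 18 coils

18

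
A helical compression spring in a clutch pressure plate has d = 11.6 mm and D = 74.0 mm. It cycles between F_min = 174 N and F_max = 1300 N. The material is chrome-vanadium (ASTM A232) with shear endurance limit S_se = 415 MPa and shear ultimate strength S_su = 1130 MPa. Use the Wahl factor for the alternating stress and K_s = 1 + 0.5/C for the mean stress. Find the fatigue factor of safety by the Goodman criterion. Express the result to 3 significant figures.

3.48

C = D/d = 74.0/11.6 = 6.3793; K_W = (4C−1)/(4C−4)+0.615/C = 1.2358; K_s = 1+0.5/C = 1.0784
F_a = (F_max−F_min)/2 = 563 N; F_m = (F_max+F_min)/2 = 737 N
τ_a = K_W·8F_aD/(πd³) = 1.2358 × 67.968 = 83.997 MPa
τ_m = K_s·8F_mD/(πd³) = 1.0784 × 88.974 = 95.948 MPa
Goodman: 1/n_f = τ_a/S_se + τ_m/S_su = 83.997/415 + 95.948/1130 = 0.20240 + 0.08491 = 0.28731
n_f = 1/0.28731 = 3.481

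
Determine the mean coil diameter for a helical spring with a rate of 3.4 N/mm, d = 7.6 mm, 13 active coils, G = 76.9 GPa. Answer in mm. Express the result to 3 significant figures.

89.9 mm

D = (Gd⁴/(8N_a·k))^(1/3) = (76.9×10³·7.6⁴/(8·13·3.4))^(1/3)
  = (725552)^(1/3) = 89.8579 mm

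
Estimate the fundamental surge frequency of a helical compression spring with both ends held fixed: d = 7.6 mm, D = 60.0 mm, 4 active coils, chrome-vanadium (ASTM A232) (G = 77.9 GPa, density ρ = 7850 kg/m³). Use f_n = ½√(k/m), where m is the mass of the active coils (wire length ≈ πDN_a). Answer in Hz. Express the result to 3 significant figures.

187 Hz

k = Gd⁴/(8D³N_a) = (77.9×10³)(7.6⁴)/(8·60.0³·4) = 37.6 N/mm = 37600 N/m
Wire length L = πDN_a = π·60.0·4 = 753.98 mm
m = ρ·(πd²/4)·L = 7850 × 45.365×10⁻⁶ m² × 0.75398 m = 0.2685 kg
f_n = ½√(k/m) = 0.5·√(37600/0.2685) = 0.5·√(1.4004e+05) = 187.11 Hz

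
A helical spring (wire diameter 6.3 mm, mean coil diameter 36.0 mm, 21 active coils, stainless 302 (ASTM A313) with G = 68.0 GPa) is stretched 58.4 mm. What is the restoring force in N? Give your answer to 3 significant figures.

798 N

k = Gd⁴/(8D³N_a) = (68.0×10³)(6.3⁴)/(8·36.0³·21) = 13.666 N/mm
F = k·δ = 13.666 × 58.4 = 798.12 N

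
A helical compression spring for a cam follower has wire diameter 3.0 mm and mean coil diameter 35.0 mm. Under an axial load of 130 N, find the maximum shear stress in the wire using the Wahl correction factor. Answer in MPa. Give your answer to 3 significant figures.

482 MPa

Spring index C = D/d = 35.0/3.0 = 11.6667
K_W = (4C−1)/(4C−4) + 0.615/C = 45.667/42.667 + 0.0527 = 1.1230
τ₀ = 8FD/(πd³) = 8·130·35.0/(π·3.0³) = 36400/84.823 = 429.13 MPa
τ_max = K·τ₀ = 1.1230 × 429.13 = 481.92 MPa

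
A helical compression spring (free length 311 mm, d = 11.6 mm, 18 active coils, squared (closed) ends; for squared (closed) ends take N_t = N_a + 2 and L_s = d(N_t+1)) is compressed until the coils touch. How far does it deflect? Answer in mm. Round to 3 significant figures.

N_t = 20; L_s = 11.6·21 = 243.6 mm
δ_solid = L₀ − L_s = 311 − 243.6 = 67.4 mm

67.4 mm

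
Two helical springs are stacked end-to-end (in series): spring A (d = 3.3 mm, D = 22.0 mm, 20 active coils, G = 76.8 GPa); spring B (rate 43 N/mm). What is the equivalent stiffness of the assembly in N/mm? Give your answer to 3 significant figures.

k_A = Gd⁴/(8D³N_a) = (76.8×10³)(3.3⁴)/(8·22.0³·20) = 5.346 N/mm
Series: 1/k_eq = 1/5.346 + 1/43 = 0.21031; k_eq = 4.7549 N/mm

4.75 N/mm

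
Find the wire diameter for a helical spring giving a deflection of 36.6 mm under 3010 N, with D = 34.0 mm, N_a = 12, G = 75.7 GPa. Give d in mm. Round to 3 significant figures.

8.00 mm

Required rate k = F/δ = 3010/36.6 = 82.24 N/mm
d = (8D³N_a·k / G)^(1/4) = (8·34.0³·12·82.24 / (75.7×10³))^0.25
  = (4099.2)^0.25 = 8.0016 mm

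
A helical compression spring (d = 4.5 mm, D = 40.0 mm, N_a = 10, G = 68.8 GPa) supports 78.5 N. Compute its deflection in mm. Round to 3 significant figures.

k = Gd⁴/(8D³N_a) = (68.8×10³)(4.5⁴)/(8·40.0³·10) = 5.5102 N/mm
δ = F/k = 78.5 / 5.5102 = 14.246 mm

14.2 mm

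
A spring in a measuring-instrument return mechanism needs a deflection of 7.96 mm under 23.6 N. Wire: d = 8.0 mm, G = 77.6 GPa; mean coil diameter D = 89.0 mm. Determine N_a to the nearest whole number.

19

Required rate k = F/δ = 23.6/7.96 = 2.9648 N/mm
N_a = Gd⁴/(8D³k) = (77.6×10³ × 8.0⁴)/(8 × 89.0³ × 2.9648)
    = 3.1785e+08 / 1.67209e+07 = 19.01 → 19 coils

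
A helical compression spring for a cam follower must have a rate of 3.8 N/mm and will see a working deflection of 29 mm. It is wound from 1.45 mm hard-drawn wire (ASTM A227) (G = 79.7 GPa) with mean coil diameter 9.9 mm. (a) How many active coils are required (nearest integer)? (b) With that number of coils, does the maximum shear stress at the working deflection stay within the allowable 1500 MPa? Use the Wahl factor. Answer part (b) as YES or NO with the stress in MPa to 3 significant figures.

(a) 12 coils; (b) YES, τ_max = 1110 MPa

N_a = Gd⁴/(8D³k) = (79.7×10³)(1.45⁴)/(8·9.9³·3.8) = 11.94 → N_a = 12
Actual rate k = Gd⁴/(8D³·12) = 3.7823 N/mm
Working load F = kδ = 3.7823·29 = 109.69 N
C = 9.9/1.45 = 6.8276; K_W = (4C−1)/(4C−4)+0.615/C = 1.2188
τ_max = K_W·8FD/(πd³) = 1.2188·907.03 = 1105.5 MPa
τ_max ≤ 1500 MPa → acceptable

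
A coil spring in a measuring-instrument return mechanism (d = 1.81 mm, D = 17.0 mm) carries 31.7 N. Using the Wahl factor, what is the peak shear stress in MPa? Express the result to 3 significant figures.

267 MPa

Spring index C = D/d = 17.0/1.81 = 9.3923
K_W = (4C−1)/(4C−4) + 0.615/C = 36.569/33.569 + 0.0655 = 1.1548
τ₀ = 8FD/(πd³) = 8·31.7·17.0/(π·1.81³) = 4311.2/18.629 = 231.43 MPa
τ_max = K·τ₀ = 1.1548 × 231.43 = 267.26 MPa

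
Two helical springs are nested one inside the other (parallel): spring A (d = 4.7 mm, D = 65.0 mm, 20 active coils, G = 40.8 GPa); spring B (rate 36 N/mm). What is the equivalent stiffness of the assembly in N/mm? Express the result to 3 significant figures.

k_A = Gd⁴/(8D³N_a) = (40.8×10³)(4.7⁴)/(8·65.0³·20) = 0.4531 N/mm
Parallel: k_eq = 0.4531 + 36 = 36.453 N/mm

36.5 N/mm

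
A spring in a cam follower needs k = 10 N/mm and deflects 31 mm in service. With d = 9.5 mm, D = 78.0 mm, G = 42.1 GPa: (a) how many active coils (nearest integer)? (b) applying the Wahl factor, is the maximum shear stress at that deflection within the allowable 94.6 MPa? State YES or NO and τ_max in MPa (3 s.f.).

N_a = Gd⁴/(8D³k) = (42.1×10³)(9.5⁴)/(8·78.0³·10) = 9.032 → N_a = 9
Actual rate k = Gd⁴/(8D³·9) = 10.036 N/mm
Working load F = kδ = 10.036·31 = 311.12 N
C = 78.0/9.5 = 8.2105; K_W = (4C−1)/(4C−4)+0.615/C = 1.1789
τ_max = K_W·8FD/(πd³) = 1.1789·72.075 = 84.971 MPa
τ_max ≤ 94.6 MPa → acceptable

(a) 9 coils; (b) YES, τ_max = 85.0 MPa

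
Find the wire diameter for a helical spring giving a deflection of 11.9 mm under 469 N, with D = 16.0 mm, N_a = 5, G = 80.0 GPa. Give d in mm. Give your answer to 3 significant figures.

Required rate k = F/δ = 469/11.9 = 39.412 N/mm
d = (8D³N_a·k / G)^(1/4) = (8·16.0³·5·39.412 / (80.0×10³))^0.25
  = (80.715)^0.25 = 2.9974 mm

3.00 mm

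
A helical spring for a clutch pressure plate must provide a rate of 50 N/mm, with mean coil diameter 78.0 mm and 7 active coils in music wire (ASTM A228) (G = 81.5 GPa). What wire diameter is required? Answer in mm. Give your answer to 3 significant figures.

11.3 mm

d = (8D³N_a·k / G)^(1/4) = (8·78.0³·7·50 / (81.5×10³))^0.25
  = (16304)^0.25 = 11.2998 mm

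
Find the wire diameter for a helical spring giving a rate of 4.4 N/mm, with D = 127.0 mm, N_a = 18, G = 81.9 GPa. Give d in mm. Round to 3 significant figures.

d = (8D³N_a·k / G)^(1/4) = (8·127.0³·18·4.4 / (81.9×10³))^0.25
  = (15847)^0.25 = 11.2198 mm

11.2 mm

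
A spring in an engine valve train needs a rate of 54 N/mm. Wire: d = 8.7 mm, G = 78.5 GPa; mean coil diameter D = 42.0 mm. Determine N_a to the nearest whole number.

14

N_a = Gd⁴/(8D³k) = (78.5×10³ × 8.7⁴)/(8 × 42.0³ × 54)
    = 4.49725e+08 / 3.2006e+07 = 14.05 → 14 coils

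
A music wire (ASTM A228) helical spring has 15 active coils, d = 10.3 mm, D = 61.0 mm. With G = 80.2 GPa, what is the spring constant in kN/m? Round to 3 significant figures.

k = Gd⁴/(8D³N_a) = (80.2×10³ × 10.3⁴) / (8 × 61.0³ × 15)
  = 9.02658e+08 / 2.72377e+07 = 33.14 N/mm

33.1 kN/m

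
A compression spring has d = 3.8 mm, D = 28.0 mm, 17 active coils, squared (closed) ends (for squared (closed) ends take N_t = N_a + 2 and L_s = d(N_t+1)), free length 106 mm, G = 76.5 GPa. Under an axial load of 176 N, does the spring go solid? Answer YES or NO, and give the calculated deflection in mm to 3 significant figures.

YES, δ = 32.9 mm

k = Gd⁴/(8D³N_a) = (76.5×10³)(3.8⁴)/(8·28.0³·17) = 5.343 N/mm
N_t = 19; L_s = 3.8·20 = 76 mm; δ_solid = L₀ − L_s = 106 − 76 = 30 mm
δ = F/k = 176/5.343 = 32.94 mm
δ ≥ δ_solid → spring goes solid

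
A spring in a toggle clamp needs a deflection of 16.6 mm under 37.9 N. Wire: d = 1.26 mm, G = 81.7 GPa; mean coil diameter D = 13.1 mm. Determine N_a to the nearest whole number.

5

Required rate k = F/δ = 37.9/16.6 = 2.2831 N/mm
N_a = Gd⁴/(8D³k) = (81.7×10³ × 1.26⁴)/(8 × 13.1³ × 2.2831)
    = 205923 / 41061.5 = 5.015 → 5 coils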